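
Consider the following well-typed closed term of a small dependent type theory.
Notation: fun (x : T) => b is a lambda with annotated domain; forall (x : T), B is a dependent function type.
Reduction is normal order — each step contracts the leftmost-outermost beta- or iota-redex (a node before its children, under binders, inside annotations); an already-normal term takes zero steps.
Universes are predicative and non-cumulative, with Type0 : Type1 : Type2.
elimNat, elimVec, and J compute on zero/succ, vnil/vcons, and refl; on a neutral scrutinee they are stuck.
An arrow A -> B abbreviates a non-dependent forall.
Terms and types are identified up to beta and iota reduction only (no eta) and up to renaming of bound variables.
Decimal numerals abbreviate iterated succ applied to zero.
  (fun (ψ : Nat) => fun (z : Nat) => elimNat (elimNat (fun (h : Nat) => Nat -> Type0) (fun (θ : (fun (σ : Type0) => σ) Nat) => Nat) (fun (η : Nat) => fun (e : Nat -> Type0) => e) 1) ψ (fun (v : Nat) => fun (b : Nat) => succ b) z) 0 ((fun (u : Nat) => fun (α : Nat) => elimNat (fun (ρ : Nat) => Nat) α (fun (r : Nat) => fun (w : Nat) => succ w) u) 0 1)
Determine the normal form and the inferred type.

resulting normal form:
  1
inferred type:
  Nat
observation: the leftmost-outermost redex is a beta-redex, and normalization takes 14 steps.


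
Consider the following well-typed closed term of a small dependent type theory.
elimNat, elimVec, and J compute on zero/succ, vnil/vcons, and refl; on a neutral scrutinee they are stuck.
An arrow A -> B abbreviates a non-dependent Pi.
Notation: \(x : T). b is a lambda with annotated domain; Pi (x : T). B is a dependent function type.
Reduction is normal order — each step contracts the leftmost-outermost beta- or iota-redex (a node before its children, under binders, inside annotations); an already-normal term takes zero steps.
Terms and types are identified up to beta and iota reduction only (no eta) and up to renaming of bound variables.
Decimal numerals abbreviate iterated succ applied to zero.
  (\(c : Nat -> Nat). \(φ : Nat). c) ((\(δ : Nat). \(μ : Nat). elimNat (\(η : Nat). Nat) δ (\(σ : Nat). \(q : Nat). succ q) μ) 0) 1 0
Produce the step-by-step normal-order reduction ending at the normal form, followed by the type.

normal-order reduction sequence:
  (\(c : Nat -> Nat). \(φ : Nat). c) ((\(δ : Nat). \(μ : Nat). elimNat (\(η : Nat). Nat) δ (\(σ : Nat). \(q : Nat). succ q) μ) 0) 1 0
  ~> (\(c : Nat). (\(φ : Nat). \(δ : Nat). elimNat (\(μ : Nat). Nat) φ (\(η : Nat). \(σ : Nat). succ σ) δ) 0) 1 0
  ~> (\(c : Nat). \(φ : Nat). elimNat (\(δ : Nat). Nat) c (\(μ : Nat). \(η : Nat). succ η) φ) 0 0
  ~> (\(c : Nat). elimNat (\(φ : Nat). Nat) 0 (\(δ : Nat). \(μ : Nat). succ μ) c) 0
  ~> elimNat (\(c : Nat). Nat) 0 (\(φ : Nat). \(δ : Nat). succ δ) 0
  ~> 0
the term's type:
  Nat


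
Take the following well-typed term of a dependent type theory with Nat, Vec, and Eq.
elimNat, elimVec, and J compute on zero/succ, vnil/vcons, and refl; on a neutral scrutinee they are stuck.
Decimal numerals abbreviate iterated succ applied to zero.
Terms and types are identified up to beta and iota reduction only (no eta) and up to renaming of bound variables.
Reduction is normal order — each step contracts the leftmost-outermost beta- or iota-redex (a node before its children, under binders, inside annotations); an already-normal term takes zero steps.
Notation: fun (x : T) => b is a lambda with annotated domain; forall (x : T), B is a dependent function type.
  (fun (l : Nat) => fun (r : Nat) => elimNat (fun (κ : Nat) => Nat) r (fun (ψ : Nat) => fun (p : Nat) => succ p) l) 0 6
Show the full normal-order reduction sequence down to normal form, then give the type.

normal-order reduction:
  (fun (l : Nat) => fun (r : Nat) => elimNat (fun (κ : Nat) => Nat) r (fun (ψ : Nat) => fun (p : Nat) => succ p) l) 0 6
  ~> (fun (l : Nat) => elimNat (fun (r : Nat) => Nat) l (fun (κ : Nat) => fun (ψ : Nat) => succ ψ) 0) 6
  ~> elimNat (fun (l : Nat) => Nat) 6 (fun (r : Nat) => fun (κ : Nat) => succ κ) 0
  ~> 6
type:
  Nat


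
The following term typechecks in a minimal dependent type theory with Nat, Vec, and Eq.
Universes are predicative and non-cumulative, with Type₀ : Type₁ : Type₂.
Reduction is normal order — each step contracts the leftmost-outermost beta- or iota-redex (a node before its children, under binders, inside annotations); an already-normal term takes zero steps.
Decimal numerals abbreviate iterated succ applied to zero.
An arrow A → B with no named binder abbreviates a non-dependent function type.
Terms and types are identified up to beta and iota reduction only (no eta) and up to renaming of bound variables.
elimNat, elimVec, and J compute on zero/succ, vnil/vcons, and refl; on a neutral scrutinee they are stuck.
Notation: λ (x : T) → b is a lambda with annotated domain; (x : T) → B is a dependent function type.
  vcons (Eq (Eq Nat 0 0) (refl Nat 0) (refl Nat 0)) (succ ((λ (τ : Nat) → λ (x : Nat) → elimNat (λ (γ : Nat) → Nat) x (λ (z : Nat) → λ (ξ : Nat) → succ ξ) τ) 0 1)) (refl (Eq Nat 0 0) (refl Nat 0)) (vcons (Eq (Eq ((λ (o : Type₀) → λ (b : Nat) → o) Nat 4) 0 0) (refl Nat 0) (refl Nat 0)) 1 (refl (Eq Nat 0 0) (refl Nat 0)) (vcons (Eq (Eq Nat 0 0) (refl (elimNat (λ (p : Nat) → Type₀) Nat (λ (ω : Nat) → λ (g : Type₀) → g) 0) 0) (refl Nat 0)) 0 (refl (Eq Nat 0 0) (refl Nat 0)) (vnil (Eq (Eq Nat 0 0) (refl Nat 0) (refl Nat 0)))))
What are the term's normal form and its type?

reduced normal form:
  vcons (Eq (Eq Nat 0 0) (refl Nat 0) (refl Nat 0)) 2 (refl (Eq Nat 0 0) (refl Nat 0)) (vcons (Eq (Eq Nat 0 0) (refl Nat 0) (refl Nat 0)) 1 (refl (Eq Nat 0 0) (refl Nat 0)) (vcons (Eq (Eq Nat 0 0) (refl Nat 0) (refl Nat 0)) 0 (refl (Eq Nat 0 0) (refl Nat 0)) (vnil (Eq (Eq Nat 0 0) (refl Nat 0) (refl Nat 0)))))
inferred type:
  Vec (Eq (Eq Nat 0 0) (refl Nat 0) (refl Nat 0)) 3
observation: the leftmost-outermost redex is a beta-redex, and normalization takes 6 steps.


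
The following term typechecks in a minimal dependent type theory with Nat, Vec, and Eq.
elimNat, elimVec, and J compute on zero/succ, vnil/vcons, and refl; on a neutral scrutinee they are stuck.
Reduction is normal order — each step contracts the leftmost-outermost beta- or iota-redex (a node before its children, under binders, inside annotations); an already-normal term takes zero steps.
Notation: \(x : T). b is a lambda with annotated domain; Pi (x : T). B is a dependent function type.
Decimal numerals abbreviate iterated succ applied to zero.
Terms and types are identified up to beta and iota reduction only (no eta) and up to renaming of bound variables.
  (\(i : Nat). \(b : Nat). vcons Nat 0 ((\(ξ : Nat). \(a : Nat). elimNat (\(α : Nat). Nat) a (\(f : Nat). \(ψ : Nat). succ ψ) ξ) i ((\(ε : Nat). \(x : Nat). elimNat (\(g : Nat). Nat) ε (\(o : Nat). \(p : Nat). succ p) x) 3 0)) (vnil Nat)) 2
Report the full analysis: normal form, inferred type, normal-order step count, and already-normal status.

normal form:
  \(i : Nat). vcons Nat 0 5 (vnil Nat)
inferred type:
  Pi (i : Nat). Vec Nat 1
normal-order step count: 13
started in normal form: no
first redex: a beta-redex


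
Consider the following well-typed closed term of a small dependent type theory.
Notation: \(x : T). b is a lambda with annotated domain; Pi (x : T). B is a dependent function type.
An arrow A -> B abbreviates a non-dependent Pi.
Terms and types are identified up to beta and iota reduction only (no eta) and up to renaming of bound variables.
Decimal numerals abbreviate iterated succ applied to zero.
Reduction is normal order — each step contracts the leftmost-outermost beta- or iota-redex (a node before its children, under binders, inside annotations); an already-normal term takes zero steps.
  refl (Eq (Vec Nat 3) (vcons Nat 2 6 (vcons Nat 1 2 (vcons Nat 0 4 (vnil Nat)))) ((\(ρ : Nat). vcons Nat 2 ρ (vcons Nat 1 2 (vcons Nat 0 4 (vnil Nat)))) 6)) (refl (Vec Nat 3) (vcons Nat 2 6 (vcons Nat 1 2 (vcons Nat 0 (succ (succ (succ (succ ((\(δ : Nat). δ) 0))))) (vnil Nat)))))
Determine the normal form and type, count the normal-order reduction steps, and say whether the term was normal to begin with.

normal form:
  refl (Eq (Vec Nat 3) (vcons Nat 2 6 (vcons Nat 1 2 (vcons Nat 0 4 (vnil Nat)))) (vcons Nat 2 6 (vcons Nat 1 2 (vcons Nat 0 4 (vnil Nat))))) (refl (Vec Nat 3) (vcons Nat 2 6 (vcons Nat 1 2 (vcons Nat 0 4 (vnil Nat)))))
inferred type:
  Eq (Eq (Vec Nat 3) (vcons Nat 2 6 (vcons Nat 1 2 (vcons Nat 0 4 (vnil Nat)))) (vcons Nat 2 6 (vcons Nat 1 2 (vcons Nat 0 4 (vnil Nat))))) (refl (Vec Nat 3) (vcons Nat 2 6 (vcons Nat 1 2 (vcons Nat 0 4 (vnil Nat))))) (refl (Vec Nat 3) (vcons Nat 2 6 (vcons Nat 1 2 (vcons Nat 0 4 (vnil Nat)))))
reduction steps (normal order): 2
already normal: no
first redex: a beta-redex


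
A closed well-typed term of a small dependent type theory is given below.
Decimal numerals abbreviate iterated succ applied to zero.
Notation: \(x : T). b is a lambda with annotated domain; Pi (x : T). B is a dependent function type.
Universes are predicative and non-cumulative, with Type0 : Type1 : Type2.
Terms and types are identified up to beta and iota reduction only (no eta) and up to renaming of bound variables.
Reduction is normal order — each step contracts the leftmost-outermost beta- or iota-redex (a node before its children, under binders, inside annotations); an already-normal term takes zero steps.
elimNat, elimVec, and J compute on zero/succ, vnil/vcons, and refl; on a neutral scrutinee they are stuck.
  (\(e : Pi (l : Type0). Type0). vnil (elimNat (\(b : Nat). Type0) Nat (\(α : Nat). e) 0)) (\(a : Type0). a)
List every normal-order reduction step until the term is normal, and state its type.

normal-order reduction sequence:
  (\(e : Pi (l : Type0). Type0). vnil (elimNat (\(b : Nat). Type0) Nat (\(α : Nat). e) 0)) (\(a : Type0). a)
  ~> vnil (elimNat (\(e : Nat). Type0) Nat (\(l : Nat). \(b : Type0). b) 0)
  ~> vnil Nat
type:
  Vec Nat 0


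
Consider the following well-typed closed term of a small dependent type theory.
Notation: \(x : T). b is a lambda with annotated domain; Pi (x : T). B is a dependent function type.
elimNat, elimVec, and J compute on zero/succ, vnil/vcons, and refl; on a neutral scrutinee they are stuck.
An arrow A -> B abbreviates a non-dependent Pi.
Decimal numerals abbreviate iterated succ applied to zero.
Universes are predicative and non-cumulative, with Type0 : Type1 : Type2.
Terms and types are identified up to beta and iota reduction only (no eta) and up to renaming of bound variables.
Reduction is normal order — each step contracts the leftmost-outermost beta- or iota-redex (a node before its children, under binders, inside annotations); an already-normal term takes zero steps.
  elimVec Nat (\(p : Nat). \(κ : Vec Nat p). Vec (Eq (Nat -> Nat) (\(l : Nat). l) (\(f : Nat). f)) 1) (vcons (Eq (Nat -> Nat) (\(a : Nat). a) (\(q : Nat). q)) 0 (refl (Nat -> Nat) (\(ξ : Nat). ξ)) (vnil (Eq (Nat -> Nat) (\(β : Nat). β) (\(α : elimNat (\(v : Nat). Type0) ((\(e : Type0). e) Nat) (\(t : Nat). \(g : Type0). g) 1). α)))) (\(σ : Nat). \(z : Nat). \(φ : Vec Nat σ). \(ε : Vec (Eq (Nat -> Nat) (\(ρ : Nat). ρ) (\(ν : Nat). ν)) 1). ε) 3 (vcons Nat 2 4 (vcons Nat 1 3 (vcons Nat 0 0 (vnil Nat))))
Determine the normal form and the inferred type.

normal form:
  vcons (Eq (Nat -> Nat) (\(p : Nat). p) (\(κ : Nat). κ)) 0 (refl (Nat -> Nat) (\(l : Nat). l)) (vnil (Eq (Nat -> Nat) (\(f : Nat). f) (\(a : Nat). a)))
the term's type:
  Vec (Eq (Nat -> Nat) (\(p : Nat). p) (\(κ : Nat). κ)) 1


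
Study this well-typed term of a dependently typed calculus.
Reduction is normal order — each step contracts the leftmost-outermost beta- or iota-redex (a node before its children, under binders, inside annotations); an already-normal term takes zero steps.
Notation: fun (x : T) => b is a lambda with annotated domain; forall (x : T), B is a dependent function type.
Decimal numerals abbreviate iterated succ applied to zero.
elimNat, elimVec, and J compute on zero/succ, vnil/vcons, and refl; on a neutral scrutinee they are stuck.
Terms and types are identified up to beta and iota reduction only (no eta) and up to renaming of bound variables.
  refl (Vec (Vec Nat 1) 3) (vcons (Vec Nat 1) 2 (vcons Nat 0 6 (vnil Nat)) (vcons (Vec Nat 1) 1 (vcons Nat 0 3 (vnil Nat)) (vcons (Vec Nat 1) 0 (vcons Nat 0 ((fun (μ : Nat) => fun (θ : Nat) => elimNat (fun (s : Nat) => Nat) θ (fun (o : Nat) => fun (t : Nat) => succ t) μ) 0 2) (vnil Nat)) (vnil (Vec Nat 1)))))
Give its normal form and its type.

normal form:
  refl (Vec (Vec Nat 1) 3) (vcons (Vec Nat 1) 2 (vcons Nat 0 6 (vnil Nat)) (vcons (Vec Nat 1) 1 (vcons Nat 0 3 (vnil Nat)) (vcons (Vec Nat 1) 0 (vcons Nat 0 2 (vnil Nat)) (vnil (Vec Nat 1)))))
the term's type:
  Eq (Vec (Vec Nat 1) 3) (vcons (Vec Nat 1) 2 (vcons Nat 0 6 (vnil Nat)) (vcons (Vec Nat 1) 1 (vcons Nat 0 3 (vnil Nat)) (vcons (Vec Nat 1) 0 (vcons Nat 0 2 (vnil Nat)) (vnil (Vec Nat 1))))) (vcons (Vec Nat 1) 2 (vcons Nat 0 6 (vnil Nat)) (vcons (Vec Nat 1) 1 (vcons Nat 0 3 (vnil Nat)) (vcons (Vec Nat 1) 0 (vcons Nat 0 2 (vnil Nat)) (vnil (Vec Nat 1)))))


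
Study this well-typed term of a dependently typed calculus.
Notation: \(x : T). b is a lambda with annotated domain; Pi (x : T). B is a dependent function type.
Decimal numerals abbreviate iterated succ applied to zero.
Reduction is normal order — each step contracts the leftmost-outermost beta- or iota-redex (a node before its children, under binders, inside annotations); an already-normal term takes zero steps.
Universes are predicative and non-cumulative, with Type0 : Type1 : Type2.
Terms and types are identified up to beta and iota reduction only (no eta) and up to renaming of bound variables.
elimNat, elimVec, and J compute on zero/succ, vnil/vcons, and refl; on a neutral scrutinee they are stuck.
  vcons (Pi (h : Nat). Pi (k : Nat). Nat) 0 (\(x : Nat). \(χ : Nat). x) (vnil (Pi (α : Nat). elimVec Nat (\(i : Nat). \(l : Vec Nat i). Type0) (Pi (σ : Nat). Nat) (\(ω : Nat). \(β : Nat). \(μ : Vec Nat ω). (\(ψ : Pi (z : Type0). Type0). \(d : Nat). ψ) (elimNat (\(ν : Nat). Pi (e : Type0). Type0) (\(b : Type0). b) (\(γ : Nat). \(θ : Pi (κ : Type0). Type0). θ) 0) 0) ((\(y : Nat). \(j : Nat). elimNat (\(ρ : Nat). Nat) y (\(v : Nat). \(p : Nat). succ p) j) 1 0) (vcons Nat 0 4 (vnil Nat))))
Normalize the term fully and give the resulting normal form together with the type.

normal form:
  vcons (Pi (h : Nat). Pi (k : Nat). Nat) 0 (\(x : Nat). \(χ : Nat). x) (vnil (Pi (α : Nat). Pi (i : Nat). Nat))
inferred type:
  Vec (Pi (h : Nat). Pi (k : Nat). Nat) 1
observation: contracting an elimVec iota-redex first, the term normalizes in 9 steps.


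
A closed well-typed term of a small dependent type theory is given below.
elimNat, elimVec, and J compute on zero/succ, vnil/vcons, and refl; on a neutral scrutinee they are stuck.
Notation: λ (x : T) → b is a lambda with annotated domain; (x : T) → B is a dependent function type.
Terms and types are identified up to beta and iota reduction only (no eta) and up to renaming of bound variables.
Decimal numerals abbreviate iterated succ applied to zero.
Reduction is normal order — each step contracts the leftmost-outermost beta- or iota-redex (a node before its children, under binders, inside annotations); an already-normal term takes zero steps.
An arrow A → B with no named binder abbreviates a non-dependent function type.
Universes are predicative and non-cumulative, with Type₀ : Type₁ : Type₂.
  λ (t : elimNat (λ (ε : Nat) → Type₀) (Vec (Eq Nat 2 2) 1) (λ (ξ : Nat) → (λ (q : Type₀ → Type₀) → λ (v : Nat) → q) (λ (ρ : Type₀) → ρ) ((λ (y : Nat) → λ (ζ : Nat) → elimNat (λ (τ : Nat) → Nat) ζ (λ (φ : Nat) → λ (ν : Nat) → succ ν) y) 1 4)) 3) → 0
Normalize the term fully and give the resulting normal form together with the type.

reduced normal form:
  λ (t : Vec (Eq Nat 2 2) 1) → 0
inferred type:
  Vec (Eq Nat 2 2) 1 → Nat


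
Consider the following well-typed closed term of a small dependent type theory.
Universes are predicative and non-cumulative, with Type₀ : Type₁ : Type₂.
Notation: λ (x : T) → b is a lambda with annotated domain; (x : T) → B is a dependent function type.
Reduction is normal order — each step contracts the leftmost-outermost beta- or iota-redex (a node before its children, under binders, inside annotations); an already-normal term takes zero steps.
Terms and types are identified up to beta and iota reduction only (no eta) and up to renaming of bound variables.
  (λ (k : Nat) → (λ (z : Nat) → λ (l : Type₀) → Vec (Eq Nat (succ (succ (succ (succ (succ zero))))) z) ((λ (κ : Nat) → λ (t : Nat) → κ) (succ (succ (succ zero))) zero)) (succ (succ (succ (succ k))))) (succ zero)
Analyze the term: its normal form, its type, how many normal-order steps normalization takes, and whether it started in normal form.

resulting normal form:
  λ (k : Type₀) → Vec (Eq Nat (succ (succ (succ (succ (succ zero))))) (succ (succ (succ (succ (succ zero)))))) (succ (succ (succ zero)))
inferred type:
  (k : Type₀) → Type₀
normal-order step count: 4
started in normal form: no
first redex: a beta-redex


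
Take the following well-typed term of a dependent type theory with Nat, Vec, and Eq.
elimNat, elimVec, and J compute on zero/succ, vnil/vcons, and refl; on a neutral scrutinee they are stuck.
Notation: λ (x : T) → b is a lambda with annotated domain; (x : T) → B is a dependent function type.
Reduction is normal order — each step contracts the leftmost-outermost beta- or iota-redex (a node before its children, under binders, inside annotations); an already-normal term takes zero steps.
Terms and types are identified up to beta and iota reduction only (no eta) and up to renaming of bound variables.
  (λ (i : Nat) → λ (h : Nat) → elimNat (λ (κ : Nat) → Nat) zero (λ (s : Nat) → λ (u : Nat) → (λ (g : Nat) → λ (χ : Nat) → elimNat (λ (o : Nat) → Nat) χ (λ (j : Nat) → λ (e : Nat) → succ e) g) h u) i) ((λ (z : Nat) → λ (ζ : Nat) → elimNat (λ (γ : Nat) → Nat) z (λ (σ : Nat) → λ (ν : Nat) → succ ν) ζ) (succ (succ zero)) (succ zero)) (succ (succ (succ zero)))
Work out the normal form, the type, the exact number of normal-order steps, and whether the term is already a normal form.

reduced normal form:
  succ (succ (succ (succ (succ (succ (succ (succ (succ zero))))))))
inferred type:
  Nat
steps to reach normal form (normal order): 30
started in normal form: no
first redex: a beta-redex


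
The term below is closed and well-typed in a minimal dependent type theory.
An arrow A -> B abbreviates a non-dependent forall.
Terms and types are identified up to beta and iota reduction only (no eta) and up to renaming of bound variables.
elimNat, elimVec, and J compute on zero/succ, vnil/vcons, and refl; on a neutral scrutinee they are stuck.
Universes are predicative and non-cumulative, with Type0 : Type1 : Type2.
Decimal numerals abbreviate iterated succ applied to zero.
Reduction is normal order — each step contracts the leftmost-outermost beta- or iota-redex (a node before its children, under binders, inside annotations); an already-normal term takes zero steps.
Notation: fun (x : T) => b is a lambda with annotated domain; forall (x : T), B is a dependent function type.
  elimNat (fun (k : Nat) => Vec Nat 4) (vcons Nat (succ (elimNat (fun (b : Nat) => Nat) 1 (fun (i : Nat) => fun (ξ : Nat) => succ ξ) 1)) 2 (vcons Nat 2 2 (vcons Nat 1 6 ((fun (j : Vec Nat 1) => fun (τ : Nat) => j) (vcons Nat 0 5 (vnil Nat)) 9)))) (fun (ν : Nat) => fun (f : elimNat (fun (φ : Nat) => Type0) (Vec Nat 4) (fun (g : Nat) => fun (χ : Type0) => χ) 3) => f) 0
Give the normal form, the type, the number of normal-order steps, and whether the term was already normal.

resulting normal form:
  vcons Nat 3 2 (vcons Nat 2 2 (vcons Nat 1 6 (vcons Nat 0 5 (vnil Nat))))
type:
  Vec Nat 4
reduction steps (normal order): 7
already normal: no
first contracted redex: an elimNat iota-redex


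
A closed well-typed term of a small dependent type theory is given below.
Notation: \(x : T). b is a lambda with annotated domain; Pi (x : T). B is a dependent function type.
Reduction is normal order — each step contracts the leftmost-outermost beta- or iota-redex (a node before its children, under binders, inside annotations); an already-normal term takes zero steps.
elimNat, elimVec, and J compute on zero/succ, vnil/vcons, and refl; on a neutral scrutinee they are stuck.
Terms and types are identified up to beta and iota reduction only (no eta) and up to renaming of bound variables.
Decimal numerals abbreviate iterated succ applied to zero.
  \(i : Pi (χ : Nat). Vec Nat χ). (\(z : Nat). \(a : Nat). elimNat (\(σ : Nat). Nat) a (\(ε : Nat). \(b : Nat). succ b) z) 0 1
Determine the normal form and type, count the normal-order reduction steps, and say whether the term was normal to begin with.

resulting normal form:
  \(i : Pi (χ : Nat). Vec Nat χ). 1
inferred type:
  Pi (i : Pi (χ : Nat). Vec Nat χ). Nat
normal-order step count: 3
term was already normal: no
first contracted redex: a beta-redex


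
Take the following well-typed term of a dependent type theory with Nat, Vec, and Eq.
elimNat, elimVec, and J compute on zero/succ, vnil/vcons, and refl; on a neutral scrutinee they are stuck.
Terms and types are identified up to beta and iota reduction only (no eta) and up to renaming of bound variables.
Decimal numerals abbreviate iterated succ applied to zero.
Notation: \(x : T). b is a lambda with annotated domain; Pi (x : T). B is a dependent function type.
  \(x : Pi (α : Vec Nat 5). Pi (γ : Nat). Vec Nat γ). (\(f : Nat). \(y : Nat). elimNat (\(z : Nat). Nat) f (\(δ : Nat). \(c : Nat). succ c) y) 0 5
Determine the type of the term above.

inferred type:
  Pi (x : Pi (α : Vec Nat 5). Pi (γ : Nat). Vec Nat γ). Nat


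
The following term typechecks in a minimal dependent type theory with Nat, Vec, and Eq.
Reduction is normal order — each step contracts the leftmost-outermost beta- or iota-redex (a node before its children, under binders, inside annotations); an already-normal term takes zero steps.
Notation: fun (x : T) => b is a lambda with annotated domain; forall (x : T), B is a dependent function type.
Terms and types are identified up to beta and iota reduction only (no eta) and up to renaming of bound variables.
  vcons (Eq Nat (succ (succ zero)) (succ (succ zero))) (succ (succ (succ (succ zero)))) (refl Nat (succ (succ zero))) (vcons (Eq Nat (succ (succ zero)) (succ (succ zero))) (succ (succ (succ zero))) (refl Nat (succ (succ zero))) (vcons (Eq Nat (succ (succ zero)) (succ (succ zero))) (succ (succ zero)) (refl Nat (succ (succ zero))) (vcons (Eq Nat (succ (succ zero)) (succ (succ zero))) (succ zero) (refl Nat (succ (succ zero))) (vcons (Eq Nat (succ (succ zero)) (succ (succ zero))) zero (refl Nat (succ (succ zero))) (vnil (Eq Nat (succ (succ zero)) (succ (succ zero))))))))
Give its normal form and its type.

resulting normal form:
  vcons (Eq Nat (succ (succ zero)) (succ (succ zero))) (succ (succ (succ (succ zero)))) (refl Nat (succ (succ zero))) (vcons (Eq Nat (succ (succ zero)) (succ (succ zero))) (succ (succ (succ zero))) (refl Nat (succ (succ zero))) (vcons (Eq Nat (succ (succ zero)) (succ (succ zero))) (succ (succ zero)) (refl Nat (succ (succ zero))) (vcons (Eq Nat (succ (succ zero)) (succ (succ zero))) (succ zero) (refl Nat (succ (succ zero))) (vcons (Eq Nat (succ (succ zero)) (succ (succ zero))) zero (refl Nat (succ (succ zero))) (vnil (Eq Nat (succ (succ zero)) (succ (succ zero))))))))
type:
  Vec (Eq Nat (succ (succ zero)) (succ (succ zero))) (succ (succ (succ (succ (succ zero)))))
observation: no redex remains anywhere in the term; it is its own normal form.


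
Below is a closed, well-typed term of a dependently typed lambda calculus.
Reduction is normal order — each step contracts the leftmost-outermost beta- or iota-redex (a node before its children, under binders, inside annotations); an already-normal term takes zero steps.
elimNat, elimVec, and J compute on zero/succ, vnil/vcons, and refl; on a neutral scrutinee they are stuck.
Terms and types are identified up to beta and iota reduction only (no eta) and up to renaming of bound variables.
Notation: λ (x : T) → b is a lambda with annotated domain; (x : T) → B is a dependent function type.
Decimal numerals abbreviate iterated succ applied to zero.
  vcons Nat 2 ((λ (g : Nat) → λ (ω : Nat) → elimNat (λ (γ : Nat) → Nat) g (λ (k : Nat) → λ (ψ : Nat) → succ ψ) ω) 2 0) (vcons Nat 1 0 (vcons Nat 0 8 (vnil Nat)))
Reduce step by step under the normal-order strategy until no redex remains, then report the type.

normal-order reduction sequence:
  vcons Nat 2 ((λ (g : Nat) → λ (ω : Nat) → elimNat (λ (γ : Nat) → Nat) g (λ (k : Nat) → λ (ψ : Nat) → succ ψ) ω) 2 0) (vcons Nat 1 0 (vcons Nat 0 8 (vnil Nat)))
  ~> vcons Nat 2 ((λ (g : Nat) → elimNat (λ (ω : Nat) → Nat) 2 (λ (γ : Nat) → λ (k : Nat) → succ k) g) 0) (vcons Nat 1 0 (vcons Nat 0 8 (vnil Nat)))
  ~> vcons Nat 2 (elimNat (λ (g : Nat) → Nat) 2 (λ (ω : Nat) → λ (γ : Nat) → succ γ) 0) (vcons Nat 1 0 (vcons Nat 0 8 (vnil Nat)))
  ~> vcons Nat 2 2 (vcons Nat 1 0 (vcons Nat 0 8 (vnil Nat)))
type:
  Vec Nat 3


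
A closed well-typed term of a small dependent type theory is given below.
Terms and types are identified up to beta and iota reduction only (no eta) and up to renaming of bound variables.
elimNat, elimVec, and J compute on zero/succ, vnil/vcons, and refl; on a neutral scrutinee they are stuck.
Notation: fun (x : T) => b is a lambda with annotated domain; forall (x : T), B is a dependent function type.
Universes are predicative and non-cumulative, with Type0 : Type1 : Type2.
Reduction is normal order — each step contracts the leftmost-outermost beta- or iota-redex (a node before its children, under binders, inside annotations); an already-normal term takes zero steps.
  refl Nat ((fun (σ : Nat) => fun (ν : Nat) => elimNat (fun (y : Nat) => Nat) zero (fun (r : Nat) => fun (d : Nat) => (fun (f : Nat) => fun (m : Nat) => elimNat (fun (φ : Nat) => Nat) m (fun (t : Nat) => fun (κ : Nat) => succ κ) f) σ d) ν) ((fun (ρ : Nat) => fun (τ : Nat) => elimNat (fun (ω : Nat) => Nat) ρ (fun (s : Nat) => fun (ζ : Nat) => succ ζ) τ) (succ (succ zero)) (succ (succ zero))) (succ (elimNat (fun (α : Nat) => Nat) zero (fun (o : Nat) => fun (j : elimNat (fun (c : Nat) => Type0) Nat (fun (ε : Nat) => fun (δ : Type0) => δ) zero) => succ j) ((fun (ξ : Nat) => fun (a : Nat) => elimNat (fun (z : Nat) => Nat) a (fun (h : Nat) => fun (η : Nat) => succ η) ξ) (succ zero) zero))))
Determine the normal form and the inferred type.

resulting normal form:
  refl Nat (succ (succ (succ (succ (succ (succ (succ (succ zero))))))))
the term's type:
  Eq Nat (succ (succ (succ (succ (succ (succ (succ (succ zero)))))))) (succ (succ (succ (succ (succ (succ (succ (succ zero))))))))
observation: contracting a beta-redex first, the term normalizes in 68 steps.


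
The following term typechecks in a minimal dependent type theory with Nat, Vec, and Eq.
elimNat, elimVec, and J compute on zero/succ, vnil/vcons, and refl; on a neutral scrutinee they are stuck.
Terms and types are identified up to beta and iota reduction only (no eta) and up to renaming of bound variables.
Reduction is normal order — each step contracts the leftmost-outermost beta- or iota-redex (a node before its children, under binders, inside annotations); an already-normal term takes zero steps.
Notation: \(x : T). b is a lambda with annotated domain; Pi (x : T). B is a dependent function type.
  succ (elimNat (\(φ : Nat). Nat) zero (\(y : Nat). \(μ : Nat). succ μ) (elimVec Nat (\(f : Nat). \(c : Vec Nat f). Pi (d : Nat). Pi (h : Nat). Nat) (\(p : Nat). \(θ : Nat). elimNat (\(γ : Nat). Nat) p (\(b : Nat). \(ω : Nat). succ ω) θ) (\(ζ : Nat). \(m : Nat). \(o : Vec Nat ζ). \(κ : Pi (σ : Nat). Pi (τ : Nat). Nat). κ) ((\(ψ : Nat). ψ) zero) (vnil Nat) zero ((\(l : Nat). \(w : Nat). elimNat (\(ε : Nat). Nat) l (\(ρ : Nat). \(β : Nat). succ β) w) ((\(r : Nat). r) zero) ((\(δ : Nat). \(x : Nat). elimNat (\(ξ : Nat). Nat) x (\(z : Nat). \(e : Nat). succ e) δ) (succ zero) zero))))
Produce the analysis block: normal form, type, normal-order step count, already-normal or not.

normal form:
  succ (succ zero)
the term's type:
  Nat
reduction steps (normal order): 24
started in normal form: no
first contracted redex: an elimVec iota-redex


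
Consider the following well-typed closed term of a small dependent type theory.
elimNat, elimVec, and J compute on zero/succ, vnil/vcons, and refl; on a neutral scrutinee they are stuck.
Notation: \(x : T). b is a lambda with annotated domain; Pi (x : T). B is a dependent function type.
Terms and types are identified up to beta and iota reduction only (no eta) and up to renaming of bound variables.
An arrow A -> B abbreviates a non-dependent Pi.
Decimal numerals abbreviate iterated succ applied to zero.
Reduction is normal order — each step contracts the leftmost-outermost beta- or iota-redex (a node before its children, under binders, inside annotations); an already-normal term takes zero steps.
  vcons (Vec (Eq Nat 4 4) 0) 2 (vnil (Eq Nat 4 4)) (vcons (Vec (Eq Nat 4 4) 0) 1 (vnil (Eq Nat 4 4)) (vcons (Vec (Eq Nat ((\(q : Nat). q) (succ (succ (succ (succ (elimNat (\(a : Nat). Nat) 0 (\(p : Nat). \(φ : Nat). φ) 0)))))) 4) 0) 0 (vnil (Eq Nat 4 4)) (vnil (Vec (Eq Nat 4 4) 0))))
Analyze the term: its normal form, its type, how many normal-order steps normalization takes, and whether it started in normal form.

normal form:
  vcons (Vec (Eq Nat 4 4) 0) 2 (vnil (Eq Nat 4 4)) (vcons (Vec (Eq Nat 4 4) 0) 1 (vnil (Eq Nat 4 4)) (vcons (Vec (Eq Nat 4 4) 0) 0 (vnil (Eq Nat 4 4)) (vnil (Vec (Eq Nat 4 4) 0))))
the term's type:
  Vec (Vec (Eq Nat 4 4) 0) 3
steps to reach normal form (normal order): 2
started in normal form: no
first redex: a beta-redex


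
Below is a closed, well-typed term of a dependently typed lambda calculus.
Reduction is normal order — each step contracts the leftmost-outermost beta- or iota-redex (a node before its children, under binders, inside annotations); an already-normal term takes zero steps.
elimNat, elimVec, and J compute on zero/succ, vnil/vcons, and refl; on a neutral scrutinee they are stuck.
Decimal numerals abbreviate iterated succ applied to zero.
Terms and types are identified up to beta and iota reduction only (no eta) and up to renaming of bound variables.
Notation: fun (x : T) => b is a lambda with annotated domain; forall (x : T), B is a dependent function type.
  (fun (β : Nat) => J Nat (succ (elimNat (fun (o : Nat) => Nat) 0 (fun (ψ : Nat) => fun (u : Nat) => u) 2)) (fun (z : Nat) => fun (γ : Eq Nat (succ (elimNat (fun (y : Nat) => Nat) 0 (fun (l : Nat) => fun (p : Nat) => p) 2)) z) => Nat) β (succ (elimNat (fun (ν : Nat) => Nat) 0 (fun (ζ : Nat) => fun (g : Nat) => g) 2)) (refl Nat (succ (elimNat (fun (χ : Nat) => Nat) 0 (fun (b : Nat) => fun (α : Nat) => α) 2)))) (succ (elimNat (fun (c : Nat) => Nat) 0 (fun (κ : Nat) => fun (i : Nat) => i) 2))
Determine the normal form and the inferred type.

resulting normal form:
  1
the term's type:
  Nat
observation: the term reaches its normal form after 9 normal-order steps.


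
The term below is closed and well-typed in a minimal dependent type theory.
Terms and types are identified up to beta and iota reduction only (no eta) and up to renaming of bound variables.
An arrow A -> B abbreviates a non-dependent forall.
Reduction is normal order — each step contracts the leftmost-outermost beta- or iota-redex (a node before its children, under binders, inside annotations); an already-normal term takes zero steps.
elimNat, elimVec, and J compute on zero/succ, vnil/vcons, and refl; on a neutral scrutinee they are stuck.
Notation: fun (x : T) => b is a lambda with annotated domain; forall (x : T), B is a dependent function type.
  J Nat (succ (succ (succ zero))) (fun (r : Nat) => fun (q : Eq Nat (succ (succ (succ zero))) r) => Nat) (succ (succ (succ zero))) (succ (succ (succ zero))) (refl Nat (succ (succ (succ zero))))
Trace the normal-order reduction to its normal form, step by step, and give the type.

normal-order reduction:
  J Nat (succ (succ (succ zero))) (fun (r : Nat) => fun (q : Eq Nat (succ (succ (succ zero))) r) => Nat) (succ (succ (succ zero))) (succ (succ (succ zero))) (refl Nat (succ (succ (succ zero))))
  ~> succ (succ (succ zero))
inferred type:
  Nat


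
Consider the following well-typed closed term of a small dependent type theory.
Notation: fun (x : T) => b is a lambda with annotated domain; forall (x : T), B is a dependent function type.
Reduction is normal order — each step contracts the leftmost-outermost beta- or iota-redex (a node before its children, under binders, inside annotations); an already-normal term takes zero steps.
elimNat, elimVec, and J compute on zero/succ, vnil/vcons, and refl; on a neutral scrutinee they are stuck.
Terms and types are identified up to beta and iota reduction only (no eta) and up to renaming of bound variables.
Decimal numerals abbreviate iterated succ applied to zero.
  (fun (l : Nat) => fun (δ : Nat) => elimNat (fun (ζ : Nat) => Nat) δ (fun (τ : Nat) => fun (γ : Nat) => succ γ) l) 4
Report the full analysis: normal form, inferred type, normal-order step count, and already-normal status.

normal form:
  fun (l : Nat) => succ (succ (succ (succ l)))
inferred type:
  forall (l : Nat), Nat
normal-order step count: 14
term was already normal: no
first redex: a beta-redex


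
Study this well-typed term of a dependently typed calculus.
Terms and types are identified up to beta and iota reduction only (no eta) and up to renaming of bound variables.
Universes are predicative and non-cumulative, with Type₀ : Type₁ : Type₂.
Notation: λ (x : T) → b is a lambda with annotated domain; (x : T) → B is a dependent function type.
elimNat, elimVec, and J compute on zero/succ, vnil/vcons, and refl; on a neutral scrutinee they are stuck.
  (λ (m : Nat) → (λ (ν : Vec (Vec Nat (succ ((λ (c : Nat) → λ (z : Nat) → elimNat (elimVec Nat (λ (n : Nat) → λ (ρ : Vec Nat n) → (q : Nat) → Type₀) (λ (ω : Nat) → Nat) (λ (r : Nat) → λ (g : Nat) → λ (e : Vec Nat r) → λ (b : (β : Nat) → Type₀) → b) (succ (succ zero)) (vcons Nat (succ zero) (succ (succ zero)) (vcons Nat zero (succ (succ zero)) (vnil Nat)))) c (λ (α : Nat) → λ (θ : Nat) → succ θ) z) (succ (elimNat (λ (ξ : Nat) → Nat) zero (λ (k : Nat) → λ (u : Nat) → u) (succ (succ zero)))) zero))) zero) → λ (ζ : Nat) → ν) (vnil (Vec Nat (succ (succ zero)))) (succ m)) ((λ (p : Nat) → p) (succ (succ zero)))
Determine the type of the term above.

the term's type:
  Vec (Vec Nat (succ (succ zero))) zero


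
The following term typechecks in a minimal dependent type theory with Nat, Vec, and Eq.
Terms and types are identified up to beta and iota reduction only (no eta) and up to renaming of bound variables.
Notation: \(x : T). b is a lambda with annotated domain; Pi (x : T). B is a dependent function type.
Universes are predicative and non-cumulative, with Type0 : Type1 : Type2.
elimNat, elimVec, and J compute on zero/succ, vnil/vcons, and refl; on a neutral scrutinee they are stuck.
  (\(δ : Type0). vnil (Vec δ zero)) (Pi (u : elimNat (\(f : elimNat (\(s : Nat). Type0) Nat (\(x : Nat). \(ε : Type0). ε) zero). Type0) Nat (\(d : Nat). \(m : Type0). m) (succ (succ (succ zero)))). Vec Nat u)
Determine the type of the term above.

inferred type:
  Vec (Vec (Pi (δ : Nat). Vec Nat δ) zero) zero


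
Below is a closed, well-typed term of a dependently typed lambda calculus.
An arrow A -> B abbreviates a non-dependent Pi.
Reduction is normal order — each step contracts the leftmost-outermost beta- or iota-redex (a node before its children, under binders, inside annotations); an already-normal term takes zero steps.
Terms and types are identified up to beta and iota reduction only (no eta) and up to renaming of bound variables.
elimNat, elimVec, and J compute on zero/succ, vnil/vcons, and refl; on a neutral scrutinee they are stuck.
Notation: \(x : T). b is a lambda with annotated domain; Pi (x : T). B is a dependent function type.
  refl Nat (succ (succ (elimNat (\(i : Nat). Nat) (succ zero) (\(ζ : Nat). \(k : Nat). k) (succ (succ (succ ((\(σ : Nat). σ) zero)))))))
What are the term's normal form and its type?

normal form:
  refl Nat (succ (succ (succ zero)))
inferred type:
  Eq Nat (succ (succ (succ zero))) (succ (succ (succ zero)))
observation: normalization takes exactly 11 steps under the normal-order strategy.


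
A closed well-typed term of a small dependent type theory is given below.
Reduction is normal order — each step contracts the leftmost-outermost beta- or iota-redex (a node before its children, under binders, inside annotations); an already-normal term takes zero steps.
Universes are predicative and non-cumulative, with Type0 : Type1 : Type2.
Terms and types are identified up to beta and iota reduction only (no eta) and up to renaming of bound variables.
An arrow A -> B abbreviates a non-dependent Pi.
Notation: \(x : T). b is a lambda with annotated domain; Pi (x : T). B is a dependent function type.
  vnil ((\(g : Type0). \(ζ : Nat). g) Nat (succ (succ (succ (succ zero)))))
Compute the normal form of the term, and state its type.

normal form:
  vnil Nat
inferred type:
  Vec Nat zero


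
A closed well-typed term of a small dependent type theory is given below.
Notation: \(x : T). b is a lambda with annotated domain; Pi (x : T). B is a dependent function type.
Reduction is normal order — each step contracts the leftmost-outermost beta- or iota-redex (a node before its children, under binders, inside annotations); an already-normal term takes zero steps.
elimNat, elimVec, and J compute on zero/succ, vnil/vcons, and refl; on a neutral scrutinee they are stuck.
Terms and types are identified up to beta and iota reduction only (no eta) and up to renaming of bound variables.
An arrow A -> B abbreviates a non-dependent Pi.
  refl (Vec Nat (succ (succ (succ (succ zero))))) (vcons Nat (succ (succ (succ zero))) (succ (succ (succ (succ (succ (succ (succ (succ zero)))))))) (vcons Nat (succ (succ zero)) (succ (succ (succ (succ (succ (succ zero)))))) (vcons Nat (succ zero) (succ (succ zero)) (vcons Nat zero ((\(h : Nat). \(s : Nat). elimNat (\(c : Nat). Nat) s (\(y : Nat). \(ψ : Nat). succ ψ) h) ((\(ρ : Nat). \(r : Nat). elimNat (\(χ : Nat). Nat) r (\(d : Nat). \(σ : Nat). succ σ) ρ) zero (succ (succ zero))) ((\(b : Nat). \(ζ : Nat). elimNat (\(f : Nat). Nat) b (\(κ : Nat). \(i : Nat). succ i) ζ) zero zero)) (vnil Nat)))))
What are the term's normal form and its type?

resulting normal form:
  refl (Vec Nat (succ (succ (succ (succ zero))))) (vcons Nat (succ (succ (succ zero))) (succ (succ (succ (succ (succ (succ (succ (succ zero)))))))) (vcons Nat (succ (succ zero)) (succ (succ (succ (succ (succ (succ zero)))))) (vcons Nat (succ zero) (succ (succ zero)) (vcons Nat zero (succ (succ zero)) (vnil Nat)))))
inferred type:
  Eq (Vec Nat (succ (succ (succ (succ zero))))) (vcons Nat (succ (succ (succ zero))) (succ (succ (succ (succ (succ (succ (succ (succ zero)))))))) (vcons Nat (succ (succ zero)) (succ (succ (succ (succ (succ (succ zero)))))) (vcons Nat (succ zero) (succ (succ zero)) (vcons Nat zero (succ (succ zero)) (vnil Nat))))) (vcons Nat (succ (succ (succ zero))) (succ (succ (succ (succ (succ (succ (succ (succ zero)))))))) (vcons Nat (succ (succ zero)) (succ (succ (succ (succ (succ (succ zero)))))) (vcons Nat (succ zero) (succ (succ zero)) (vcons Nat zero (succ (succ zero)) (vnil Nat)))))


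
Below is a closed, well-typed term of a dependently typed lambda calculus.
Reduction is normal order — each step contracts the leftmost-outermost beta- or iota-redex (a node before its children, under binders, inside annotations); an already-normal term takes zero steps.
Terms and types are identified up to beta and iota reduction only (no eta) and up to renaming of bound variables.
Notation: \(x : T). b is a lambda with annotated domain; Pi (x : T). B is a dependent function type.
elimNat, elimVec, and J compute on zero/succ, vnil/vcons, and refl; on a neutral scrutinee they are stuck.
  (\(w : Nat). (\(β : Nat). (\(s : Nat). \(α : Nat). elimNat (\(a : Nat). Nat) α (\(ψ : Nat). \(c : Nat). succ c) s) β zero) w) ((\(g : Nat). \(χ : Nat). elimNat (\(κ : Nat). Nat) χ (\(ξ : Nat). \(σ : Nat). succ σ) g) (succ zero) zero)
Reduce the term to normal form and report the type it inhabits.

resulting normal form:
  succ zero
type:
  Nat
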